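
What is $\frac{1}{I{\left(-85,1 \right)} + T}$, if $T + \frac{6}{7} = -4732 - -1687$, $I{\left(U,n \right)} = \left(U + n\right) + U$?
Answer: $- \frac{7}{22504} \approx -0.00031106$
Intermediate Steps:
$I{\left(U,n \right)} = n + 2 U$
$T = - \frac{21321}{7}$ ($T = - \frac{6}{7} - 3045 = - \frac{21321}{7} \approx -3045.9$)
$\frac{1}{I{\left(-85,1 \right)} + T} = \frac{1}{\left(1 + 2 \left(-85\right)\right) - \frac{21321}{7}} = \frac{1}{\left(1 - 170\right) - \frac{21321}{7}} = \frac{1}{-169 - \frac{21321}{7}} = \frac{1}{- \frac{22504}{7}} = - \frac{7}{22504}$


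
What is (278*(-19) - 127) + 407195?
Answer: 401786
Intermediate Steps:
(278*(-19) - 127) + 407195 = (-5282 - 127) + 407195 = -5409 + 407195 = 401786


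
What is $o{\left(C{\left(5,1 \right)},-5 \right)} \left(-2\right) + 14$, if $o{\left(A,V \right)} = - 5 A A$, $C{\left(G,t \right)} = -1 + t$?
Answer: $14$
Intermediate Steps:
$o{\left(A,V \right)} = - 5 A^{2}$
$o{\left(C{\left(5,1 \right)},-5 \right)} \left(-2\right) + 14 = - 5 \left(-1 + 1\right)^{2} \left(-2\right) + 14 = - 5 \cdot 0^{2} \left(-2\right) + 14 = \left(-5\right) 0 \left(-2\right) + 14 = 0 \left(-2\right) + 14 = 0 + 14 = 14$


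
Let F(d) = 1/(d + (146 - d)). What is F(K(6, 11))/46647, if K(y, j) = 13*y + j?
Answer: 1/6810462 ≈ 1.4683e-7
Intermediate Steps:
K(y, j) = j + 13*y
F(d) = 1/146
F(K(6, 11))/46647 = (1/146)/46647 = (1/146)*(1/46647) = 1/6810462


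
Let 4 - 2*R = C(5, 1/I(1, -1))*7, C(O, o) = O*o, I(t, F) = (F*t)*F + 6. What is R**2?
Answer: 1/4 ≈ 0.25000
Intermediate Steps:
I(t, F) = 6 + t*F**2 (I(t, F) = t*F**2 + 6 = 6 + t*F**2)
R = -1/2 (R = 2 - 5/(6 + 1*(-1)**2)*7/2 = 2 - 5/(6 + 1*1)*7/2 = 2 - 5/(6 + 1)*7/2 = 2 - 5/7*7/2 = 2 - 5*(1/7)*7/2 = 2 - 5*7/14 = 2 - 1/2*5 = 2 - 5/2 = -1/2 ≈ -0.50000)
R**2 = (-1/2)**2 = 1/4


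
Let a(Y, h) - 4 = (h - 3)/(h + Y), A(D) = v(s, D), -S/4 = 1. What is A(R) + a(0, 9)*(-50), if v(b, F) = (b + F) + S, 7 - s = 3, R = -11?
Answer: -733/3 ≈ -244.33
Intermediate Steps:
S = -4 (S = -4*1 = -4)
s = 4 (s = 7 - 1*3 = 7 - 3 = 4)
v(b, F) = -4 + F + b (v(b, F) = (b + F) - 4 = (F + b) - 4 = -4 + F + b)
A(D) = D (A(D) = -4 + D + 4 = D)
a(Y, h) = 4 + (-3 + h)/(Y + h) (a(Y, h) = 4 + (h - 3)/(h + Y) = 4 + (-3 + h)/(Y + h))
A(R) + a(0, 9)*(-50) = -11 + ((-3 + 4*0 + 5*9)/(0 + 9))*(-50) = -11 + ((-3 + 0 + 45)/9)*(-50) = -11 + ((⅑)*42)*(-50) = -11 + (14/3)*(-50) = -11 - 700/3 = -733/3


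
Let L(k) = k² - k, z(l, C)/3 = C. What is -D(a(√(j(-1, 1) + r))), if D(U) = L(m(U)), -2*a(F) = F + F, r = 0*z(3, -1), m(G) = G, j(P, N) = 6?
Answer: -6 - √6 ≈ -8.4495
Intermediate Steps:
z(l, C) = 3*C
r = 0 (r = 0*(3*(-1)) = 0*(-3) = 0)
a(F) = -F (a(F) = -(F + F)/2 = -F)
D(U) = U*(-1 + U)
-D(a(√(j(-1, 1) + r))) = -(-√(6 + 0))*(-1 - √(6 + 0)) = -(-√6)*(-1 - √6) = -(-1)*√6*(-1 - √6) = √6*(-1 - √6)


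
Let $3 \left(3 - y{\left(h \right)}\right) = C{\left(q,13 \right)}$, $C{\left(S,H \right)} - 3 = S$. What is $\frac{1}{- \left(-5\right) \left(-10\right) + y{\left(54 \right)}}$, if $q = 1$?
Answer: $- \frac{3}{145} \approx -0.02069$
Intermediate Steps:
$C{\left(S,H \right)} = 3 + S$
$y{\left(h \right)} = \frac{5}{3}$ ($y{\left(h \right)} = 3 - \frac{3 + 1}{3} = 3 - \frac{4}{3} = \frac{5}{3}$)
$\frac{1}{- \left(-5\right) \left(-10\right) + y{\left(54 \right)}} = \frac{1}{- \left(-5\right) \left(-10\right) + \frac{5}{3}} = \frac{1}{\left(-1\right) 50 + \frac{5}{3}} = \frac{1}{-50 + \frac{5}{3}} = \frac{1}{- \frac{145}{3}} = - \frac{3}{145}$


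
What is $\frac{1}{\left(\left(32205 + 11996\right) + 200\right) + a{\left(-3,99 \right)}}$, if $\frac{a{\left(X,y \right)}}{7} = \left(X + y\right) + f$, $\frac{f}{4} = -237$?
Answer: $\frac{1}{38437} \approx 2.6017 \cdot 10^{-5}$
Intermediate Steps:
$f = -948$ ($f = 4 \left(-237\right) = -948$)
$a{\left(X,y \right)} = -6636 + 7 X + 7 y$ ($a{\left(X,y \right)} = 7 \left(\left(X + y\right) - 948\right) = 7 \left(-948 + X + y\right) = -6636 + 7 X + 7 y$)
$\frac{1}{\left(\left(32205 + 11996\right) + 200\right) + a{\left(-3,99 \right)}} = \frac{1}{\left(\left(32205 + 11996\right) + 200\right) + \left(-6636 + 7 \left(-3\right) + 7 \cdot 99\right)} = \frac{1}{\left(44201 + 200\right) - 5964} = \frac{1}{44401 - 5964} = \frac{1}{38437}$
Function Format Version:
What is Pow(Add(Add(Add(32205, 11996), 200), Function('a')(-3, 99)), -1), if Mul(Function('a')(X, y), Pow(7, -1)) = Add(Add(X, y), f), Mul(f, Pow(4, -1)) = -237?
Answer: Rational(1, 38437) ≈ 2.6017e-5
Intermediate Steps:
f = -948 (f = Mul(4, -237) = -948)
Function('a')(X, y) = Add(-6636, Mul(7, X), Mul(7, y)) (Function('a')(X, y) = Mul(7, Add(Add(X, y), -948)) = Mul(7, Add(-948, X, y)) = Add(-6636, Mul(7, X), Mul(7, y)))
Pow(Add(Add(Add(32205, 11996), 200), Function('a')(-3, 99)), -1) = Pow(Add(Add(Add(32205, 11996), 200), Add(-6636, Mul(7, -3), Mul(7, 99))), -1) = Pow(Add(Add(44201, 200), Add(-6636, -21, 693)), -1) = Pow(Add(44401, -5964), -1) = Pow(38437, -1) = Rational(1, 38437)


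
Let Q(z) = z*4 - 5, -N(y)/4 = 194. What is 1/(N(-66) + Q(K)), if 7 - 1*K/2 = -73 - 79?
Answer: 1/491 ≈ 0.0020367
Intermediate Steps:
N(y) = -776 (N(y) = -4*194 = -776)
K = 318 (K = 14 - 2*(-73 - 79) = 14 - 2*(-152) = 14 + 304 = 318)
Q(z) = -5 + 4*z (Q(z) = 4*z - 5 = -5 + 4*z)
1/(N(-66) + Q(K)) = 1/(-776 + (-5 + 4*318)) = 1/(-776 + (-5 + 1272)) = 1/(-776 + 1267) = 1/491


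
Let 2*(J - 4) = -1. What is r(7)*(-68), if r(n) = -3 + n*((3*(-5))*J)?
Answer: 25194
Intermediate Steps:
J = 7/2 (J = 4 + (1/2)*(-1) = 4 - 1/2 = 7/2 ≈ 3.5000)
r(n) = -3 - 105*n/2 (r(n) = -3 + n*((3*(-5))*(7/2)) = -3 + n*(-15*7/2) = -3 + n*(-105/2) = -3 - 105*n/2)
r(7)*(-68) = (-3 - 105/2*7)*(-68) = (-3 - 735/2)*(-68) = -741/2*(-68) = 25194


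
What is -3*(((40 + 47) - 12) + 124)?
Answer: -597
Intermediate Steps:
-3*(((40 + 47) - 12) + 124) = -3*((87 - 12) + 124) = -3*(75 + 124) = -3*199 = -597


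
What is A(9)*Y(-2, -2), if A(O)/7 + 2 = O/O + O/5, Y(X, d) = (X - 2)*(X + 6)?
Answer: -448/5 ≈ -89.600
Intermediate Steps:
Y(X, d) = (-2 + X)*(6 + X)
A(O) = -7 + 7*O/5 (A(O) = -14 + 7*(O/O + O/5) = -14 + 7*(1 + O*(⅕)) = -14 + 7*(1 + O/5) = -14 + (7 + 7*O/5) = -7 + 7*O/5)
A(9)*Y(-2, -2) = (-7 + (7/5)*9)*(-12 + (-2)² + 4*(-2)) = (-7 + 63/5)*(-12 + 4 - 8) = (28/5)*(-16) = -448/5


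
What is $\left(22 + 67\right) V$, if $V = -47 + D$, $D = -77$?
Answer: $-11036$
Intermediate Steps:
$V = -124$ ($V = -47 - 77 = -124$)
$\left(22 + 67\right) V = \left(22 + 67\right) \left(-124\right) = 89 \left(-124\right) = -11036$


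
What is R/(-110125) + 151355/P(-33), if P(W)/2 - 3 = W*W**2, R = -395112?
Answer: 11727939841/7914463500 ≈ 1.4818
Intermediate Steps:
P(W) = 6 + 2*W**3 (P(W) = 6 + 2*(W*W**2) = 6 + 2*W**3)
R/(-110125) + 151355/P(-33) = -395112/(-110125) + 151355/(6 + 2*(-33)**3) = -395112*(-1/110125) + 151355/(6 + 2*(-35937)) = 395112/110125 + 151355/(6 - 71874) = 395112/110125 + 151355/(-71868) = 395112/110125 + 151355*(-1/71868) = 395112/110125 - 151355/71868 = 11727939841/7914463500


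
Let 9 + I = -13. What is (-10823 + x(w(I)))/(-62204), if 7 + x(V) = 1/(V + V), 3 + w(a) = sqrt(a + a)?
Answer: 1147983/6593624 + I*sqrt(11)/3296812 ≈ 0.1741 + 1.006e-6*I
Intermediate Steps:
I = -22 (I = -9 - 13 = -22)
w(a) = -3 + sqrt(2)*sqrt(a) (w(a) = -3 + sqrt(a + a) = -3 + sqrt(2*a) = -3 + sqrt(2)*sqrt(a))
x(V) = -7 + 1/(2*V) (x(V) = -7 + 1/(V + V) = -7 + 1/(2*V))
(-10823 + x(w(I)))/(-62204) = (-10823 + (-7 + 1/(2*(-3 + sqrt(2)*sqrt(-22)))))/(-62204) = (-10823 + (-7 + 1/(2*(-3 + sqrt(2)*(I*sqrt(22))))))*(-1/62204) = (-10823 + (-7 + 1/(2*(-3 + 2*I*sqrt(11)))))*(-1/62204) = (-10830 + 1/(2*(-3 + 2*I*sqrt(11))))*(-1/62204) = 5415/31102 - 1/(124408*(-3 + 2*I*sqrt(11)))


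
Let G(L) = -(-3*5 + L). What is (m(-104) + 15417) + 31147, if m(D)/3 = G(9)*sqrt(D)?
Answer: 46564 + 36*I*sqrt(26) ≈ 46564.0 + 183.56*I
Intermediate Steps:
G(L) = 15 - L (G(L) = -(-15 + L) = 15 - L)
m(D) = 18*sqrt(D) (m(D) = 3*((15 - 1*9)*sqrt(D)) = 3*((15 - 9)*sqrt(D)) = 3*(6*sqrt(D)) = 18*sqrt(D))
(m(-104) + 15417) + 31147 = (18*sqrt(-104) + 15417) + 31147 = (18*(2*I*sqrt(26)) + 15417) + 31147 = (36*I*sqrt(26) + 15417) + 31147 = (15417 + 36*I*sqrt(26)) + 31147 = 46564 + 36*I*sqrt(26)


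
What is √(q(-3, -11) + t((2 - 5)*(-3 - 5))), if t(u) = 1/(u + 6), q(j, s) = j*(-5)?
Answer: √13530/30 ≈ 3.8773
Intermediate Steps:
q(j, s) = -5*j
t(u) = 1/(6 + u)
√(q(-3, -11) + t((2 - 5)*(-3 - 5))) = √(-5*(-3) + 1/(6 + (2 - 5)*(-3 - 5))) = √(15 + 1/(6 - 3*(-8))) = √(15 + 1/(6 + 24)) = √(15 + 1/30) = √(451/30) = √13530/30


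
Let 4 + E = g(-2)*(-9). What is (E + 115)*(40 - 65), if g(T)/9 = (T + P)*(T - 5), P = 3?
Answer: -16950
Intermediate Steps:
g(T) = 9*(-5 + T)*(3 + T) (g(T) = 9*((T + 3)*(T - 5)) = 9*((3 + T)*(-5 + T)) = 9*((-5 + T)*(3 + T)) = 9*(-5 + T)*(3 + T))
E = 563 (E = -4 + (-135 - 18*(-2) + 9*(-2)²)*(-9) = -4 + (-135 + 36 + 9*4)*(-9) = -4 + (-135 + 36 + 36)*(-9) = -4 - 63*(-9) = -4 + 567 = 563)
(E + 115)*(40 - 65) = (563 + 115)*(40 - 65) = 678*(-25) = -16950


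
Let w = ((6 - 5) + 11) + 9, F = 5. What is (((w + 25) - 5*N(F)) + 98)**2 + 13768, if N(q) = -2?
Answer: 37484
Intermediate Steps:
w = 21 (w = (1 + 11) + 9 = 12 + 9 = 21)
(((w + 25) - 5*N(F)) + 98)**2 + 13768 = (((21 + 25) - 5*(-2)) + 98)**2 + 13768 = ((46 + 10) + 98)**2 + 13768 = (56 + 98)**2 + 13768 = 154**2 + 13768 = 23716 + 13768 = 37484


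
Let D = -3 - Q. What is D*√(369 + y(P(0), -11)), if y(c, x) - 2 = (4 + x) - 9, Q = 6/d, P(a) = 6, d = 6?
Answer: -4*√355 ≈ -75.366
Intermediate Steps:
Q = 1 (Q = 6/6 = 6*(⅙) = 1)
y(c, x) = -3 + x (y(c, x) = 2 + ((4 + x) - 9) = 2 + (-5 + x) = -3 + x)
D = -4 (D = -3 - 1*1 = -3 - 1 = -4)
D*√(369 + y(P(0), -11)) = -4*√(369 + (-3 - 11)) = -4*√(369 - 14) = -4*√355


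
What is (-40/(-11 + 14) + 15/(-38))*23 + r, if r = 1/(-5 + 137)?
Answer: -263957/836 ≈ -315.74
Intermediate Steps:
r = 1/132 ≈ 0.0075758
(-40/(-11 + 14) + 15/(-38))*23 + r = (-40/(-11 + 14) + 15/(-38))*23 + 1/132 = (-40/3 + 15*(-1/38))*23 + 1/132 = (-40*1/3 - 15/38)*23 + 1/132 = (-40/3 - 15/38)*23 + 1/132 = -1565/114*23 + 1/132 = -35995/114 + 1/132 = -263957/836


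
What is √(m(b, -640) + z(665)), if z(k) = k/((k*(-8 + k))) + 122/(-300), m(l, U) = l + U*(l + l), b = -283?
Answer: √1735980024586/2190 ≈ 601.63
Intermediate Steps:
m(l, U) = l + 2*U*l (m(l, U) = l + U*(2*l) = l + 2*U*l)
z(k) = -61/150 + 1/(-8 + k) (z(k) = k*(1/(k*(-8 + k))) + 122*(-1/300) = 1/(-8 + k) - 61/150 = -61/150 + 1/(-8 + k))
√(m(b, -640) + z(665)) = √(-283*(1 + 2*(-640)) + (638 - 61*665)/(150*(-8 + 665))) = √(-283*(1 - 1280) + (1/150)*(638 - 40565)/657) = √(-283*(-1279) + (1/150)*(1/657)*(-39927)) = √(361957 - 13309/32850) = √(11890274141/32850) = √1735980024586/2190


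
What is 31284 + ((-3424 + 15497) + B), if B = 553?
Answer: 43910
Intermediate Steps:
31284 + ((-3424 + 15497) + B) = 31284 + ((-3424 + 15497) + 553) = 31284 + (12073 + 553) = 31284 + 12626 = 43910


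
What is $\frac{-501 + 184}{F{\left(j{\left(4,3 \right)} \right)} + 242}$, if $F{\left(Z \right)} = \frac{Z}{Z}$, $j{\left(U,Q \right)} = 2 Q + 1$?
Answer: $- \frac{317}{243} \approx -1.3045$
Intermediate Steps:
$j{\left(U,Q \right)} = 1 + 2 Q$
$F{\left(Z \right)} = 1$
$\frac{-501 + 184}{F{\left(j{\left(4,3 \right)} \right)} + 242} = \frac{-501 + 184}{1 + 242} = - \frac{317}{243}$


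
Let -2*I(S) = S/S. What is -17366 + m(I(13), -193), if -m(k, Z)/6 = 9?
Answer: -17420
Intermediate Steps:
I(S) = -½ (I(S) = -S/(2*S) = -½*1 = -½)
m(k, Z) = -54 (m(k, Z) = -6*9 = -54)
-17366 + m(I(13), -193) = -17366 - 54 = -17420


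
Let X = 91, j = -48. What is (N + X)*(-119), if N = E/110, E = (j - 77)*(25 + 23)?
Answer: -47719/11 ≈ -4338.1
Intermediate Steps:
E = -6000 (E = (-48 - 77)*(25 + 23) = -125*48 = -6000)
N = -600/11 (N = -6000/110 = -6000*1/110 = -600/11 ≈ -54.545)
(N + X)*(-119) = (-600/11 + 91)*(-119) = (401/11)*(-119) = -47719/11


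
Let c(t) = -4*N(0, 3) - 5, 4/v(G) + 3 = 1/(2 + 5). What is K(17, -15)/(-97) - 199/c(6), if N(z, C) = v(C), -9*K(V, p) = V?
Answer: -289528/873 ≈ -331.65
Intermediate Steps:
K(V, p) = -V/9
v(G) = -7/5 (v(G) = 4/(-3 + 1/(2 + 5)) = 4/(-3 + 1/7) = 4/(-3 + ⅐) = 4/(-20/7) = 4*(-7/20) = -7/5)
N(z, C) = -7/5
c(t) = ⅗ (c(t) = -4*(-7/5) - 5 = 28/5 - 5 = ⅗)
K(17, -15)/(-97) - 199/c(6) = -⅑*17/(-97) - 199/⅗ = -17/9*(-1/97) - 199*5/3 = 17/873 - 995/3 = -289528/873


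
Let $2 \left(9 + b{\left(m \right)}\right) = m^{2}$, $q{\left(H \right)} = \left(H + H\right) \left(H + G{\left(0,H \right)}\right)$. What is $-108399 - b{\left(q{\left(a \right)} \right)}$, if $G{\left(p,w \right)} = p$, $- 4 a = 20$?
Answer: $-109640$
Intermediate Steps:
$a = -5$ ($a = \left(- \frac{1}{4}\right) 20 = -5$)
$q{\left(H \right)} = 2 H^{2}$ ($q{\left(H \right)} = \left(H + H\right) \left(H + 0\right) = 2 H H = 2 H^{2}$)
$b{\left(m \right)} = -9 + \frac{m^{2}}{2}$
$-108399 - b{\left(q{\left(a \right)} \right)} = -108399 - \left(-9 + \frac{\left(2 \left(-5\right)^{2}\right)^{2}}{2}\right) = -108399 - \left(-9 + \frac{\left(2 \cdot 25\right)^{2}}{2}\right) = -108399 - \left(-9 + \frac{50^{2}}{2}\right) = -108399 - \left(-9 + \frac{1}{2} \cdot 2500\right) = -108399 - \left(-9 + 1250\right) = -108399 - 1241 = -109640$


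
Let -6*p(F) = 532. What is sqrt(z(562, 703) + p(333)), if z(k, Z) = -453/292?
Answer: I*sqrt(17307789)/438 ≈ 9.4983*I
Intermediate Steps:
z(k, Z) = -453/292 (z(k, Z) = -453*1/292 = -453/292)
p(F) = -266/3 (p(F) = -1/6*532 = -266/3)
sqrt(z(562, 703) + p(333)) = sqrt(-453/292 - 266/3) = sqrt(-79031/876) = I*sqrt(17307789)/438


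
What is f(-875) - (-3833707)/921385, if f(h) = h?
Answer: -802378168/921385 ≈ -870.84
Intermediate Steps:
f(-875) - (-3833707)/921385 = -875 - (-3833707)/921385 = -875 - 1*(-3833707/921385) = -875 + 3833707/921385 = -802378168/921385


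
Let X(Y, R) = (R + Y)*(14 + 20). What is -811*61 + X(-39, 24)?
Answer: -49981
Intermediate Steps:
X(Y, R) = 34*R + 34*Y (X(Y, R) = (R + Y)*34 = 34*R + 34*Y)
-811*61 + X(-39, 24) = -811*61 + (34*24 + 34*(-39)) = -49471 + (816 - 1326) = -49471 - 510 = -49981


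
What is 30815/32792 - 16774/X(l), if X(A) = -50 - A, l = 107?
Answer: 554890963/5148344 ≈ 107.78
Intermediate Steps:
30815/32792 - 16774/X(l) = 30815/32792 - 16774/(-50 - 1*107) = 30815*(1/32792) - 16774/(-50 - 107) = 30815/32792 - 16774/(-157) = 30815/32792 - 16774*(-1/157) = 30815/32792 + 16774/157 = 554890963/5148344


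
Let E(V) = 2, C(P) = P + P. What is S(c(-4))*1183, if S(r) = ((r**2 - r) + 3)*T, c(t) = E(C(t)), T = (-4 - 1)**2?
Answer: 147875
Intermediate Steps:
C(P) = 2*P
T = 25 (T = (-5)**2 = 25)
c(t) = 2
S(r) = 75 - 25*r + 25*r**2 (S(r) = ((r**2 - r) + 3)*25 = (3 + r**2 - r)*25 = 75 - 25*r + 25*r**2)
S(c(-4))*1183 = (75 - 25*2 + 25*2**2)*1183 = (75 - 50 + 25*4)*1183 = (75 - 50 + 100)*1183 = 125*1183 = 147875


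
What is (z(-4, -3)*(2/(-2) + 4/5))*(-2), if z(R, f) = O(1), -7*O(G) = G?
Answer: -2/35 ≈ -0.057143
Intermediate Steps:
O(G) = -G/7
z(R, f) = -⅐ (z(R, f) = -⅐*1 = -⅐)
(z(-4, -3)*(2/(-2) + 4/5))*(-2) = -(2/(-2) + 4/5)/7*(-2) = -(2*(-½) + 4*(⅕))/7*(-2) = -(-1 + ⅘)/7*(-2) = -⅐*(-⅕)*(-2) = (1/35)*(-2) = -2/35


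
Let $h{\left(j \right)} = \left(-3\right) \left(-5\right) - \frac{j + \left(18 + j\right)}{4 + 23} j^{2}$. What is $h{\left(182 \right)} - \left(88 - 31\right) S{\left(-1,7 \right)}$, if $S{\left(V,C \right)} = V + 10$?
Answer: $- \frac{12666814}{27} \approx -4.6914 \cdot 10^{5}$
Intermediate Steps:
$S{\left(V,C \right)} = 10 + V$
$h{\left(j \right)} = 15 - j^{2} \left(\frac{2}{3} + \frac{2 j}{27}\right)$ ($h{\left(j \right)} = 15 - \frac{18 + 2 j}{27} j^{2} = 15 - \left(18 + 2 j\right) \frac{1}{27} j^{2} = 15 - \left(\frac{2}{3} + \frac{2 j}{27}\right) j^{2} = 15 - j^{2} \left(\frac{2}{3} + \frac{2 j}{27}\right)$)
$h{\left(182 \right)} - \left(88 - 31\right) S{\left(-1,7 \right)} = \left(15 - \frac{2 \cdot 182^{2}}{3} - \frac{2 \cdot 182^{3}}{27}\right) - \left(88 - 31\right) \left(10 - 1\right) = \left(15 - \frac{66248}{3} - \frac{12057136}{27}\right) - 57 \cdot 9 = \left(15 - \frac{66248}{3} - \frac{12057136}{27}\right) - 513 = - \frac{12652963}{27} - 513 = - \frac{12666814}{27}$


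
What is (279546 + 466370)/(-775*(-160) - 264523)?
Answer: -745916/140523 ≈ -5.3081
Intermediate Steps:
(279546 + 466370)/(-775*(-160) - 264523) = 745916/(124000 - 264523) = 745916/(-140523) = 745916*(-1/140523) = -745916/140523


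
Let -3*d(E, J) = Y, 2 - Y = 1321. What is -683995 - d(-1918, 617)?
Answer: -2053304/3 ≈ -6.8444e+5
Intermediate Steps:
Y = -1319 (Y = 2 - 1*1321 = 2 - 1321 = -1319)
d(E, J) = 1319/3 (d(E, J) = -1/3*(-1319) = 1319/3)
-683995 - d(-1918, 617) = -683995 - 1*1319/3 = -683995 - 1319/3 = -2053304/3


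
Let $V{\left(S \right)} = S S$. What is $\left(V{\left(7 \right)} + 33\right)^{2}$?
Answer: $6724$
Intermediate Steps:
$V{\left(S \right)} = S^{2}$
$\left(V{\left(7 \right)} + 33\right)^{2} = \left(7^{2} + 33\right)^{2} = \left(49 + 33\right)^{2} = 82^{2} = 6724$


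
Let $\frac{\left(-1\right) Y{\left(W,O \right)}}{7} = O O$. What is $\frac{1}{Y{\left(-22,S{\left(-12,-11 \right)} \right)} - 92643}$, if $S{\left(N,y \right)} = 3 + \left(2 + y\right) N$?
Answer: $- \frac{1}{178890} \approx -5.59 \cdot 10^{-6}$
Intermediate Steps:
$S{\left(N,y \right)} = 3 + N \left(2 + y\right)$
$Y{\left(W,O \right)} = - 7 O^{2}$ ($Y{\left(W,O \right)} = - 7 O O = - 7 O^{2}$)
$\frac{1}{Y{\left(-22,S{\left(-12,-11 \right)} \right)} - 92643} = \frac{1}{- 7 \left(3 + 2 \left(-12\right) - -132\right)^{2} - 92643} = \frac{1}{- 7 \left(3 - 24 + 132\right)^{2} - 92643} = \frac{1}{- 7 \cdot 111^{2} - 92643} = \frac{1}{\left(-7\right) 12321 - 92643} = \frac{1}{-86247 - 92643} = \frac{1}{-178890} = - \frac{1}{178890}$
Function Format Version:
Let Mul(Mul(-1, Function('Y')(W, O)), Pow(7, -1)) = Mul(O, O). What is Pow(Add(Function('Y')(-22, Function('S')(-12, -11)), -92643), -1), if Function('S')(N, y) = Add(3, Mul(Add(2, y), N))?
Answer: Rational(-1, 178890) ≈ -5.5900e-6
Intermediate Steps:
Function('S')(N, y) = Add(3, Mul(N, Add(2, y)))
Function('Y')(W, O) = Mul(-7, Pow(O, 2)) (Function('Y')(W, O) = Mul(-7, Mul(O, O)) = Mul(-7, Pow(O, 2)))
Pow(Add(Function('Y')(-22, Function('S')(-12, -11)), -92643), -1) = Pow(Add(Mul(-7, Pow(Add(3, Mul(2, -12), Mul(-12, -11)), 2)), -92643), -1) = Pow(Add(Mul(-7, Pow(Add(3, -24, 132), 2)), -92643), -1) = Pow(Add(Mul(-7, Pow(111, 2)), -92643), -1) = Pow(Add(Mul(-7, 12321), -92643), -1) = Pow(Add(-86247, -92643), -1) = Pow(-178890, -1) = Rational(-1, 178890)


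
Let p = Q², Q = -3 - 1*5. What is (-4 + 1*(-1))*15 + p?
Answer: -11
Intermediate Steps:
Q = -8 (Q = -3 - 5 = -8)
p = 64 (p = (-8)² = 64)
(-4 + 1*(-1))*15 + p = (-4 + 1*(-1))*15 + 64 = (-4 - 1)*15 + 64 = -5*15 + 64 = -75 + 64 = -11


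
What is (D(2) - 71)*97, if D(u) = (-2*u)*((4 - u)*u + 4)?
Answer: -9991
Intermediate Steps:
D(u) = -2*u*(4 + u*(4 - u)) (D(u) = (-2*u)*(u*(4 - u) + 4) = (-2*u)*(4 + u*(4 - u)) = -2*u*(4 + u*(4 - u)))
(D(2) - 71)*97 = (2*2*(-4 + 2² - 4*2) - 71)*97 = (2*2*(-4 + 4 - 8) - 71)*97 = (2*2*(-8) - 71)*97 = (-32 - 71)*97 = -103*97 = -9991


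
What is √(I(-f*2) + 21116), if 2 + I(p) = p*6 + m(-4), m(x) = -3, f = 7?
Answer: √21027 ≈ 145.01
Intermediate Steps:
I(p) = -5 + 6*p (I(p) = -2 + (p*6 - 3) = -2 + (6*p - 3) = -2 + (-3 + 6*p) = -5 + 6*p)
√(I(-f*2) + 21116) = √((-5 + 6*(-1*7*2)) + 21116) = √((-5 + 6*(-7*2)) + 21116) = √((-5 + 6*(-14)) + 21116) = √((-5 - 84) + 21116) = √(-89 + 21116) = √21027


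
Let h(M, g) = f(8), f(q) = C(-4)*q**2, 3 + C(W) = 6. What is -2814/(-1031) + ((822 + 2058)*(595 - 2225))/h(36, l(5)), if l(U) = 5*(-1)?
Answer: -25205136/1031 ≈ -24447.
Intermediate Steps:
C(W) = 3 (C(W) = -3 + 6 = 3)
l(U) = -5
f(q) = 3*q**2
h(M, g) = 192 (h(M, g) = 3*8**2 = 3*64 = 192)
-2814/(-1031) + ((822 + 2058)*(595 - 2225))/h(36, l(5)) = -2814/(-1031) + ((822 + 2058)*(595 - 2225))/192 = -2814*(-1/1031) + (2880*(-1630))*(1/192) = 2814/1031 - 4694400*1/192 = 2814/1031 - 24450 = -25205136/1031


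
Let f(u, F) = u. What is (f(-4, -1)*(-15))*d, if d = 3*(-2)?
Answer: -360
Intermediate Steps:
d = -6
(f(-4, -1)*(-15))*d = -4*(-15)*(-6) = 60*(-6) = -360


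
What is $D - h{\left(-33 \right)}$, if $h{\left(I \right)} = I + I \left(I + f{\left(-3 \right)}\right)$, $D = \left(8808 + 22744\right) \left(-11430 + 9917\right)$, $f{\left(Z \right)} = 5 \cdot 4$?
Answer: $-47738572$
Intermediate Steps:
$f{\left(Z \right)} = 20$
$D = -47738176$ ($D = 31552 \left(-1513\right) = -47738176$)
$h{\left(I \right)} = I + I \left(20 + I\right)$ ($h{\left(I \right)} = I + I \left(I + 20\right) = I + I \left(20 + I\right)$)
$D - h{\left(-33 \right)} = -47738176 - - 33 \left(21 - 33\right) = -47738176 - \left(-33\right) \left(-12\right) = -47738176 - 396 = -47738572$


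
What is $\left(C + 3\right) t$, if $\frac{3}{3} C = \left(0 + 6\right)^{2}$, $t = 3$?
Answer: $117$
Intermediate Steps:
$C = 36$ ($C = \left(0 + 6\right)^{2} = 6^{2} = 36$)
$\left(C + 3\right) t = \left(36 + 3\right) 3 = 39 \cdot 3 = 117$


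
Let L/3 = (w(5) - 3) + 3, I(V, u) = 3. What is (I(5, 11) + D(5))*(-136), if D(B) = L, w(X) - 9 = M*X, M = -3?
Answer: 2040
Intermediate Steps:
w(X) = 9 - 3*X
L = -18 (L = 3*(((9 - 3*5) - 3) + 3) = 3*(((9 - 15) - 3) + 3) = 3*((-6 - 3) + 3) = 3*(-9 + 3) = 3*(-6) = -18)
D(B) = -18
(I(5, 11) + D(5))*(-136) = (3 - 18)*(-136) = -15*(-136) = 2040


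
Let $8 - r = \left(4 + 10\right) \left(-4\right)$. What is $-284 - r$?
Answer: $-348$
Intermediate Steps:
$r = 64$ ($r = 8 - \left(4 + 10\right) \left(-4\right) = 8 - 14 \left(-4\right) = 8 - -56 = 8 + 56 = 64$)
$-284 - r = -284 - 64 = -348$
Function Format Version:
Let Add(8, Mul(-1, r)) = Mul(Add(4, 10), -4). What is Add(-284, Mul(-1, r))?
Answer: -348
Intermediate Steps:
r = 64 (r = Add(8, Mul(-1, Mul(Add(4, 10), -4))) = Add(8, Mul(-1, Mul(14, -4))) = Add(8, Mul(-1, -56)) = Add(8, 56) = 64)
Add(-284, Mul(-1, r)) = Add(-284, Mul(-1, 64)) = Add(-284, -64) = -348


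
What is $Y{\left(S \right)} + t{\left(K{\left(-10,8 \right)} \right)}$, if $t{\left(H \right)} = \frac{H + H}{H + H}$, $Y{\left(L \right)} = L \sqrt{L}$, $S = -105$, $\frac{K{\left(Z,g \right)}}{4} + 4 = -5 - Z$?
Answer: $1 - 105 i \sqrt{105} \approx 1.0 - 1075.9 i$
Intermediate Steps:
$K{\left(Z,g \right)} = -36 - 4 Z$ ($K{\left(Z,g \right)} = -16 + 4 \left(-5 - Z\right) = -16 - \left(20 + 4 Z\right) = -36 - 4 Z$)
$Y{\left(L \right)} = L^{\frac{3}{2}}$
$t{\left(H \right)} = 1$ ($t{\left(H \right)} = \frac{2 H}{2 H} = 2 H \frac{1}{2 H} = 1$)
$Y{\left(S \right)} + t{\left(K{\left(-10,8 \right)} \right)} = \left(-105\right)^{\frac{3}{2}} + 1 = - 105 i \sqrt{105} + 1 = 1 - 105 i \sqrt{105}$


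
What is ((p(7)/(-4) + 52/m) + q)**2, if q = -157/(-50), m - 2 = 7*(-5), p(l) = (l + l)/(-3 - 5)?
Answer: 698174929/174240000 ≈ 4.0070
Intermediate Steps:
p(l) = -l/4 (p(l) = (2*l)/(-8) = (2*l)*(-1/8) = -l/4)
m = -33 (m = 2 + 7*(-5) = 2 - 35 = -33)
q = 157/50 (q = -157*(-1/50) = 157/50 ≈ 3.1400)
((p(7)/(-4) + 52/m) + q)**2 = ((-1/4*7/(-4) + 52/(-33)) + 157/50)**2 = ((-7/4*(-1/4) + 52*(-1/33)) + 157/50)**2 = ((7/16 - 52/33) + 157/50)**2 = (-601/528 + 157/50)**2 = (26423/13200)**2 = 698174929/174240000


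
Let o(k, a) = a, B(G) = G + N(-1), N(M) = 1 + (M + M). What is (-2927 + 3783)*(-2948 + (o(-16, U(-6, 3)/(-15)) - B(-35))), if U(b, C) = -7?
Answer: -37384088/15 ≈ -2.4923e+6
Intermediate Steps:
N(M) = 1 + 2*M
B(G) = -1 + G (B(G) = G + (1 + 2*(-1)) = G + (1 - 2) = G - 1 = -1 + G)
(-2927 + 3783)*(-2948 + (o(-16, U(-6, 3)/(-15)) - B(-35))) = (-2927 + 3783)*(-2948 + (-7/(-15) - (-1 - 35))) = 856*(-2948 + (-7*(-1/15) - 1*(-36))) = 856*(-2948 + (7/15 + 36)) = 856*(-2948 + 547/15) = 856*(-43673/15) = -37384088/15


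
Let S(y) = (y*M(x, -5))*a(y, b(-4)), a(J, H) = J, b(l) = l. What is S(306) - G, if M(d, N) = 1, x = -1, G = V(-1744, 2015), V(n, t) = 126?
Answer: 93510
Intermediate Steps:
G = 126
S(y) = y**2 (S(y) = (y*1)*y = y*y = y**2)
S(306) - G = 306**2 - 1*126 = 93636 - 126 = 93510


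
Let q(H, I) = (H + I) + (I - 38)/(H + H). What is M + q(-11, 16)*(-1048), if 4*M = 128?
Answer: -6256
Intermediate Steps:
q(H, I) = H + I + (-38 + I)/(2*H) (q(H, I) = (H + I) + (-38 + I)/((2*H)) = (H + I) + (-38 + I)*(1/(2*H)) = (H + I) + (-38 + I)/(2*H) = H + I + (-38 + I)/(2*H))
M = 32 (M = (¼)*128 = 32)
M + q(-11, 16)*(-1048) = 32 + ((-19 + (½)*16 - 11*(-11 + 16))/(-11))*(-1048) = 32 - (-19 + 8 - 11*5)/11*(-1048) = 32 - (-19 + 8 - 55)/11*(-1048) = 32 - 1/11*(-66)*(-1048) = 32 + 6*(-1048) = 32 - 6288 = -6256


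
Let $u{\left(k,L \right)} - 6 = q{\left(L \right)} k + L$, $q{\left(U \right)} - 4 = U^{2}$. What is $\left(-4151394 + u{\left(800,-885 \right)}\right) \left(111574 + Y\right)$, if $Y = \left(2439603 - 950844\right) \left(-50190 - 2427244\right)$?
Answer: $-2295713265800224735264$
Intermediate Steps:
$q{\left(U \right)} = 4 + U^{2}$
$u{\left(k,L \right)} = 6 + L + k \left(4 + L^{2}\right)$ ($u{\left(k,L \right)} = 6 + \left(\left(4 + L^{2}\right) k + L\right) = 6 + \left(k \left(4 + L^{2}\right) + L\right) = 6 + \left(L + k \left(4 + L^{2}\right)\right) = 6 + L + k \left(4 + L^{2}\right)$)
$Y = -3688302164406$ ($Y = 1488759 \left(-2477434\right) = -3688302164406$)
$\left(-4151394 + u{\left(800,-885 \right)}\right) \left(111574 + Y\right) = \left(-4151394 + \left(6 - 885 + 800 \left(4 + \left(-885\right)^{2}\right)\right)\right) \left(111574 - 3688302164406\right) = \left(-4151394 + \left(6 - 885 + 800 \left(4 + 783225\right)\right)\right) \left(-3688302052832\right) = \left(-4151394 + \left(6 - 885 + 800 \cdot 783229\right)\right) \left(-3688302052832\right) = \left(-4151394 + \left(6 - 885 + 626583200\right)\right) \left(-3688302052832\right) = \left(-4151394 + 626582321\right) \left(-3688302052832\right) = 622430927 \left(-3688302052832\right) = -2295713265800224735264$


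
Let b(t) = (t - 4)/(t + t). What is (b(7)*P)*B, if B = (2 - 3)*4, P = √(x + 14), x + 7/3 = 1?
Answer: -2*√114/7 ≈ -3.0506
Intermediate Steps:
x = -4/3 (x = -7/3 + 1 = -4/3 ≈ -1.3333)
b(t) = (-4 + t)/(2*t) (b(t) = (-4 + t)/((2*t)) = (-4 + t)*(1/(2*t)) = (-4 + t)/(2*t))
P = √114/3 (P = √(-4/3 + 14) = √(38/3) = √114/3 ≈ 3.5590)
B = -4 (B = -1*4 = -4)
(b(7)*P)*B = (((½)*(-4 + 7)/7)*(√114/3))*(-4) = (((½)*(⅐)*3)*(√114/3))*(-4) = (3*(√114/3)/14)*(-4) = (√114/14)*(-4) = -2*√114/7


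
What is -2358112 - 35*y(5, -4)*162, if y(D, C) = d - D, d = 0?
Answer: -2329762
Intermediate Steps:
y(D, C) = -D (y(D, C) = 0 - D = -D)
-2358112 - 35*y(5, -4)*162 = -2358112 - 35*(-1*5)*162 = -2358112 - 35*(-5)*162 = -2358112 - (-175)*162 = -2358112 - 1*(-28350) = -2358112 + 28350 = -2329762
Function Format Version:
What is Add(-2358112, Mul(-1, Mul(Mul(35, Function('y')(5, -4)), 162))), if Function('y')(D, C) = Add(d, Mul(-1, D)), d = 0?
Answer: -2329762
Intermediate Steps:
Function('y')(D, C) = Mul(-1, D) (Function('y')(D, C) = Add(0, Mul(-1, D)) = Mul(-1, D))
Add(-2358112, Mul(-1, Mul(Mul(35, Function('y')(5, -4)), 162))) = Add(-2358112, Mul(-1, Mul(Mul(35, Mul(-1, 5)), 162))) = Add(-2358112, Mul(-1, Mul(Mul(35, -5), 162))) = Add(-2358112, Mul(-1, Mul(-175, 162))) = Add(-2358112, Mul(-1, -28350)) = Add(-2358112, 28350) = -2329762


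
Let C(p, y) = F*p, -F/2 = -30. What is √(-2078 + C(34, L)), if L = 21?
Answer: I*√38 ≈ 6.1644*I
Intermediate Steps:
F = 60 (F = -2*(-30) = 60)
C(p, y) = 60*p
√(-2078 + C(34, L)) = √(-2078 + 60*34) = √(-2078 + 2040) = √(-38) = I*√38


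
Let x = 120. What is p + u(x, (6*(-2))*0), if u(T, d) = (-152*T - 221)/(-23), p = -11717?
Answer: -251030/23 ≈ -10914.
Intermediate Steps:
u(T, d) = 221/23 + 152*T/23 (u(T, d) = (-221 - 152*T)*(-1/23) = 221/23 + 152*T/23)
p + u(x, (6*(-2))*0) = -11717 + (221/23 + (152/23)*120) = -11717 + (221/23 + 18240/23) = -11717 + 18461/23 = -251030/23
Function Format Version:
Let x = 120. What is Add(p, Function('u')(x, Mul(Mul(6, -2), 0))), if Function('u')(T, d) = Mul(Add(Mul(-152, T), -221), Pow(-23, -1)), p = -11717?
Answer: Rational(-251030, 23) ≈ -10914.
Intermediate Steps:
Function('u')(T, d) = Add(Rational(221, 23), Mul(Rational(152, 23), T)) (Function('u')(T, d) = Mul(Add(-221, Mul(-152, T)), Rational(-1, 23)) = Add(Rational(221, 23), Mul(Rational(152, 23), T)))
Add(p, Function('u')(x, Mul(Mul(6, -2), 0))) = Add(-11717, Add(Rational(221, 23), Mul(Rational(152, 23), 120))) = Add(-11717, Add(Rational(221, 23), Rational(18240, 23))) = Add(-11717, Rational(18461, 23)) = Rational(-251030, 23)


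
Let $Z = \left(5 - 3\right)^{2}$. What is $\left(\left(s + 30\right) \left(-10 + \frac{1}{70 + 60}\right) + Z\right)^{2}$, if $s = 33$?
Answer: $\frac{6612454489}{16900} \approx 3.9127 \cdot 10^{5}$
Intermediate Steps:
$Z = 4$ ($Z = 2^{2} = 4$)
$\left(\left(s + 30\right) \left(-10 + \frac{1}{70 + 60}\right) + Z\right)^{2} = \left(\left(33 + 30\right) \left(-10 + \frac{1}{70 + 60}\right) + 4\right)^{2} = \left(63 \left(-10 + \frac{1}{130}\right) + 4\right)^{2} = \left(63 \left(- \frac{1299}{130}\right) + 4\right)^{2} = \left(- \frac{81837}{130} + 4\right)^{2} = \left(- \frac{81317}{130}\right)^{2} = \frac{6612454489}{16900}$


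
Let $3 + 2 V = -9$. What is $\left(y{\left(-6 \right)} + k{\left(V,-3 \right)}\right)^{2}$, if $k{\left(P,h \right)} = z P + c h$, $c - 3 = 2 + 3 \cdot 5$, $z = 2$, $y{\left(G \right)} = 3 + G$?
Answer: $5625$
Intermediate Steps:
$V = -6$ ($V = - \frac{3}{2} + \frac{1}{2} \left(-9\right) = - \frac{3}{2} - \frac{9}{2} = -6$)
$c = 20$ ($c = 3 + \left(2 + 3 \cdot 5\right) = 3 + \left(2 + 15\right) = 3 + 17 = 20$)
$k{\left(P,h \right)} = 2 P + 20 h$
$\left(y{\left(-6 \right)} + k{\left(V,-3 \right)}\right)^{2} = \left(\left(3 - 6\right) + \left(2 \left(-6\right) + 20 \left(-3\right)\right)\right)^{2} = \left(-3 - 72\right)^{2} = \left(-75\right)^{2} = 5625$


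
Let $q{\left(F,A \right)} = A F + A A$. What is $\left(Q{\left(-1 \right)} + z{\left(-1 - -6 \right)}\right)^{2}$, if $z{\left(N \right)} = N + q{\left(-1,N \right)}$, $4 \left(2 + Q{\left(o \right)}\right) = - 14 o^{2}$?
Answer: $\frac{1521}{4} \approx 380.25$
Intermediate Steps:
$Q{\left(o \right)} = -2 - \frac{7 o^{2}}{2}$ ($Q{\left(o \right)} = -2 + \frac{\left(-14\right) o^{2}}{4} = -2 - \frac{7 o^{2}}{2}$)
$q{\left(F,A \right)} = A^{2} + A F$ ($q{\left(F,A \right)} = A F + A^{2} = A^{2} + A F$)
$z{\left(N \right)} = N + N \left(-1 + N\right)$ ($z{\left(N \right)} = N + N \left(N - 1\right) = N + N \left(-1 + N\right)$)
$\left(Q{\left(-1 \right)} + z{\left(-1 - -6 \right)}\right)^{2} = \left(\left(-2 - \frac{7 \left(-1\right)^{2}}{2}\right) + \left(-1 - -6\right)^{2}\right)^{2} = \left(\left(-2 - \frac{7}{2}\right) + \left(-1 + 6\right)^{2}\right)^{2} = \left(\left(-2 - \frac{7}{2}\right) + 5^{2}\right)^{2} = \left(- \frac{11}{2} + 25\right)^{2} = \left(\frac{39}{2}\right)^{2} = \frac{1521}{4}$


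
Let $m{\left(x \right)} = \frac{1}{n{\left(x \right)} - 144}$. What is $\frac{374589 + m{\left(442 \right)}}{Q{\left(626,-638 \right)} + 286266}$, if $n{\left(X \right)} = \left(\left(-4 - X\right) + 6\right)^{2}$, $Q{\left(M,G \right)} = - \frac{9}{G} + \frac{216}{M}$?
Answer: $\frac{1447112317118699}{1105904269221720} \approx 1.3085$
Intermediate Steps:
$n{\left(X \right)} = \left(2 - X\right)^{2}$
$m{\left(x \right)} = \frac{1}{-144 + \left(-2 + x\right)^{2}}$ ($m{\left(x \right)} = \frac{1}{\left(-2 + x\right)^{2} - 144} = \frac{1}{-144 + \left(-2 + x\right)^{2}}$)
$\frac{374589 + m{\left(442 \right)}}{Q{\left(626,-638 \right)} + 286266} = \frac{374589 + \frac{1}{-144 + \left(-2 + 442\right)^{2}}}{\left(- \frac{9}{-638} + \frac{216}{626}\right) + 286266} = \frac{374589 + \frac{1}{-144 + 440^{2}}}{\left(\left(-9\right) \left(- \frac{1}{638}\right) + 216 \cdot \frac{1}{626}\right) + 286266} = \frac{374589 + \frac{1}{-144 + 193600}}{\left(\frac{9}{638} + \frac{108}{313}\right) + 286266} = \frac{374589 + \frac{1}{193456}}{\frac{71721}{199694} + 286266} = \frac{374589 + \frac{1}{193456}}{\frac{57165674325}{199694}} = \frac{72466489585}{193456} \cdot \frac{199694}{57165674325} = \frac{1447112317118699}{1105904269221720}$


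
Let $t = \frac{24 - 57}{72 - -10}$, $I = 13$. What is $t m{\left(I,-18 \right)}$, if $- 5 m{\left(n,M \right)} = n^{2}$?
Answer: $\frac{5577}{410} \approx 13.602$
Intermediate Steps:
$t = - \frac{33}{82}$ ($t = - \frac{33}{72 + 10} = - \frac{33}{82} \approx -0.40244$)
$m{\left(n,M \right)} = - \frac{n^{2}}{5}$
$t m{\left(I,-18 \right)} = - \frac{33 \left(- \frac{13^{2}}{5}\right)}{82} = - \frac{33 \left(\left(- \frac{1}{5}\right) 169\right)}{82} = \left(- \frac{33}{82}\right) \left(- \frac{169}{5}\right) = \frac{5577}{410}$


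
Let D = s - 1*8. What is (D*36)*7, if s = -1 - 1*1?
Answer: -2520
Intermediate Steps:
s = -2 (s = -1 - 1 = -2)
D = -10 (D = -2 - 1*8 = -2 - 8 = -10)
(D*36)*7 = -10*36*7 = -360*7 = -2520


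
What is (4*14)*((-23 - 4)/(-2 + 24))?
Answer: -756/11 ≈ -68.727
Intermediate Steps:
(4*14)*((-23 - 4)/(-2 + 24)) = 56*(-27/22) = -756/11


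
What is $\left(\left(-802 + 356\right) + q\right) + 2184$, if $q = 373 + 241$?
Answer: $2352$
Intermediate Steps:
$q = 614$
$\left(\left(-802 + 356\right) + q\right) + 2184 = \left(\left(-802 + 356\right) + 614\right) + 2184 = \left(-446 + 614\right) + 2184 = 168 + 2184 = 2352$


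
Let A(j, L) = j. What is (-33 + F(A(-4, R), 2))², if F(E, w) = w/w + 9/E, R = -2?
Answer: 18769/16 ≈ 1173.1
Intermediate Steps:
F(E, w) = 1 + 9/E
(-33 + F(A(-4, R), 2))² = (-33 + (9 - 4)/(-4))² = (-33 - ¼*5)² = (-33 - 5/4)² = (-137/4)² = 18769/16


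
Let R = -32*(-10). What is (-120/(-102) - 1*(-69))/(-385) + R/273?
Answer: 252673/255255 ≈ 0.98988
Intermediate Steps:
R = 320
(-120/(-102) - 1*(-69))/(-385) + R/273 = (-120/(-102) - 1*(-69))/(-385) + 320/273 = (-120*(-1/102) + 69)*(-1/385) + 320*(1/273) = (20/17 + 69)*(-1/385) + 320/273 = (1193/17)*(-1/385) + 320/273 = -1193/6545 + 320/273 = 252673/255255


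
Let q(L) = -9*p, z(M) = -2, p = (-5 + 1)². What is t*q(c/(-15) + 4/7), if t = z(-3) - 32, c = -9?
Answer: 4896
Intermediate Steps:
p = 16 (p = (-4)² = 16)
q(L) = -144 (q(L) = -9*16 = -144)
t = -34 (t = -2 - 32 = -34)
t*q(c/(-15) + 4/7) = -34*(-144) = 4896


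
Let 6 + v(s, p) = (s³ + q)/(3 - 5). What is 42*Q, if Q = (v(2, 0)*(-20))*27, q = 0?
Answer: 226800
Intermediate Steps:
v(s, p) = -6 - s³/2 (v(s, p) = -6 + (s³ + 0)/(3 - 5) = -6 + s³/(-2) = -6 + s³*(-½) = -6 - s³/2)
Q = 5400 (Q = ((-6 - ½*2³)*(-20))*27 = ((-6 - ½*8)*(-20))*27 = ((-6 - 4)*(-20))*27 = -10*(-20)*27 = 200*27 = 5400)
42*Q = 42*5400 = 226800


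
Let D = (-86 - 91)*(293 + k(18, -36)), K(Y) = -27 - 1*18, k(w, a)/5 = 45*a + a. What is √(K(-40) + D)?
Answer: √1413654 ≈ 1189.0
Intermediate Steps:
k(w, a) = 230*a (k(w, a) = 5*(45*a + a) = 5*(46*a) = 230*a)
K(Y) = -45 (K(Y) = -27 - 18 = -45)
D = 1413699 (D = (-86 - 91)*(293 + 230*(-36)) = -177*(293 - 8280) = -177*(-7987) = 1413699)
√(K(-40) + D) = √(-45 + 1413699) = √1413654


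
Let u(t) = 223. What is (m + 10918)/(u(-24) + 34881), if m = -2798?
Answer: 1015/4388 ≈ 0.23131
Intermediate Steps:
(m + 10918)/(u(-24) + 34881) = (-2798 + 10918)/(223 + 34881) = 8120/35104 = 8120*(1/35104) = 1015/4388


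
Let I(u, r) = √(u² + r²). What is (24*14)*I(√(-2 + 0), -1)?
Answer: 336*I ≈ 336.0*I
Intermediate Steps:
I(u, r) = √(r² + u²)
(24*14)*I(√(-2 + 0), -1) = (24*14)*√((-1)² + (√(-2 + 0))²) = 336*√(1 + (√(-2))²) = 336*√(1 + (I*√2)²) = 336*√(1 - 2) = 336*√(-1) = 336*I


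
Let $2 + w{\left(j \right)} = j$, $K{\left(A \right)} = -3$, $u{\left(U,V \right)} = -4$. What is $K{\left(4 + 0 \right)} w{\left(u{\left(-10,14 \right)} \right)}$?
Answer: $18$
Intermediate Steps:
$w{\left(j \right)} = -2 + j$
$K{\left(4 + 0 \right)} w{\left(u{\left(-10,14 \right)} \right)} = - 3 \left(-2 - 4\right) = \left(-3\right) \left(-6\right) = 18$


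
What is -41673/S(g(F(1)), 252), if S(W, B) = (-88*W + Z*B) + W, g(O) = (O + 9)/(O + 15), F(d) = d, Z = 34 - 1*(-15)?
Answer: -111128/32783 ≈ -3.3898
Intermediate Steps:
Z = 49 (Z = 34 + 15 = 49)
g(O) = (9 + O)/(15 + O)
S(W, B) = -87*W + 49*B (S(W, B) = (-88*W + 49*B) + W = -87*W + 49*B)
-41673/S(g(F(1)), 252) = -41673/(-87*(9 + 1)/(15 + 1) + 49*252) = -41673/(-87*10/16 + 12348) = -41673/(-87*5/8 + 12348) = -41673/(-435/8 + 12348) = -41673/98349/8 = -41673*8/98349 = -111128/32783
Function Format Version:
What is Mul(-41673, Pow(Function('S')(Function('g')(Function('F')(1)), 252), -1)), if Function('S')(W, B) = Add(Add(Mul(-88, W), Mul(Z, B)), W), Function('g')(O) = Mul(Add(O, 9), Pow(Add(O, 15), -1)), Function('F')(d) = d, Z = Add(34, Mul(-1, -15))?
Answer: Rational(-111128, 32783) ≈ -3.3898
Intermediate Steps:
Z = 49 (Z = Add(34, 15) = 49)
Function('g')(O) = Mul(Pow(Add(15, O), -1), Add(9, O)) (Function('g')(O) = Mul(Add(9, O), Pow(Add(15, O), -1)) = Mul(Pow(Add(15, O), -1), Add(9, O)))
Function('S')(W, B) = Add(Mul(-87, W), Mul(49, B)) (Function('S')(W, B) = Add(Add(Mul(-88, W), Mul(49, B)), W) = Add(Mul(-87, W), Mul(49, B)))
Mul(-41673, Pow(Function('S')(Function('g')(Function('F')(1)), 252), -1)) = Mul(-41673, Pow(Add(Mul(-87, Mul(Pow(Add(15, 1), -1), Add(9, 1))), Mul(49, 252)), -1)) = Mul(-41673, Pow(Add(Mul(-87, Mul(Pow(16, -1), 10)), 12348), -1)) = Mul(-41673, Pow(Add(Mul(-87, Mul(Rational(1, 16), 10)), 12348), -1)) = Mul(-41673, Pow(Add(Mul(-87, Rational(5, 8)), 12348), -1)) = Mul(-41673, Pow(Add(Rational(-435, 8), 12348), -1)) = Mul(-41673, Pow(Rational(98349, 8), -1)) = Mul(-41673, Rational(8, 98349)) = Rational(-111128, 32783)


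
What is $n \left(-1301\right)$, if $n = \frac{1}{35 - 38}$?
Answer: $\frac{1301}{3} \approx 433.67$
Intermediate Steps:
$n = - \frac{1}{3}$ ($n = \frac{1}{-3} = - \frac{1}{3} \approx -0.33333$)
$n \left(-1301\right) = \left(- \frac{1}{3}\right) \left(-1301\right) = \frac{1301}{3}$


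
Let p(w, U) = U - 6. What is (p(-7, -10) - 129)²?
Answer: 21025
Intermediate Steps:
p(w, U) = -6 + U
(p(-7, -10) - 129)² = ((-6 - 10) - 129)² = (-16 - 129)² = (-145)² = 21025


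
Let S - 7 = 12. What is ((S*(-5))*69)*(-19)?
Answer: 124545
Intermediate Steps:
S = 19 (S = 7 + 12 = 19)
((S*(-5))*69)*(-19) = ((19*(-5))*69)*(-19) = -95*69*(-19) = -6555*(-19) = 124545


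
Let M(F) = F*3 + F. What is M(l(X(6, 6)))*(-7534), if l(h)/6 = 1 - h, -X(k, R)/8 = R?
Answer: -8859984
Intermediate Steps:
X(k, R) = -8*R
l(h) = 6 - 6*h (l(h) = 6*(1 - h) = 6 - 6*h)
M(F) = 4*F (M(F) = 3*F + F = 4*F)
M(l(X(6, 6)))*(-7534) = (4*(6 - (-48)*6))*(-7534) = (4*(6 - 6*(-48)))*(-7534) = (4*(6 + 288))*(-7534) = (4*294)*(-7534) = 1176*(-7534) = -8859984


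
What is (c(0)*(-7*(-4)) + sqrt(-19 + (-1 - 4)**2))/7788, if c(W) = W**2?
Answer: sqrt(6)/7788 ≈ 0.00031452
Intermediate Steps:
(c(0)*(-7*(-4)) + sqrt(-19 + (-1 - 4)**2))/7788 = (0**2*(-7*(-4)) + sqrt(-19 + (-1 - 4)**2))/7788 = (0*28 + sqrt(-19 + (-5)**2))*(1/7788) = (0 + sqrt(-19 + 25))*(1/7788) = (0 + sqrt(6))*(1/7788) = sqrt(6)*(1/7788) = sqrt(6)/7788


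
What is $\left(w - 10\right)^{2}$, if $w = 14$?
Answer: $16$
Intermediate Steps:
$\left(w - 10\right)^{2} = \left(14 - 10\right)^{2} = 4^{2} = 16$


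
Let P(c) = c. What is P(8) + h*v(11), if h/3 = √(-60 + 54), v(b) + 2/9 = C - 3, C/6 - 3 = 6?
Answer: 8 + 457*I*√6/3 ≈ 8.0 + 373.14*I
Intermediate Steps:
C = 54 (C = 18 + 6*6 = 18 + 36 = 54)
v(b) = 457/9 (v(b) = -2/9 + (54 - 3) = -2/9 + 51 = 457/9)
h = 3*I*√6 (h = 3*√(-60 + 54) = 3*√(-6) = 3*(I*√6) = 3*I*√6 ≈ 7.3485*I)
P(8) + h*v(11) = 8 + (3*I*√6)*(457/9) = 8 + 457*I*√6/3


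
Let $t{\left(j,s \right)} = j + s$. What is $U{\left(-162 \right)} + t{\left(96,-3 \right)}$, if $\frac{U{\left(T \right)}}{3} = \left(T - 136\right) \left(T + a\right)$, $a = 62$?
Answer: $89493$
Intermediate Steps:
$U{\left(T \right)} = 3 \left(-136 + T\right) \left(62 + T\right)$ ($U{\left(T \right)} = 3 \left(T - 136\right) \left(T + 62\right) = 3 \left(-136 + T\right) \left(62 + T\right)$)
$U{\left(-162 \right)} + t{\left(96,-3 \right)} = \left(-25296 - -35964 + 3 \left(-162\right)^{2}\right) + \left(96 - 3\right) = \left(-25296 + 35964 + 3 \cdot 26244\right) + 93 = \left(-25296 + 35964 + 78732\right) + 93 = 89400 + 93 = 89493$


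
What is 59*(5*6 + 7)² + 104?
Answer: 80875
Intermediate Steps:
59*(5*6 + 7)² + 104 = 59*(30 + 7)² + 104 = 59*37² + 104 = 59*1369 + 104 = 80771 + 104 = 80875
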